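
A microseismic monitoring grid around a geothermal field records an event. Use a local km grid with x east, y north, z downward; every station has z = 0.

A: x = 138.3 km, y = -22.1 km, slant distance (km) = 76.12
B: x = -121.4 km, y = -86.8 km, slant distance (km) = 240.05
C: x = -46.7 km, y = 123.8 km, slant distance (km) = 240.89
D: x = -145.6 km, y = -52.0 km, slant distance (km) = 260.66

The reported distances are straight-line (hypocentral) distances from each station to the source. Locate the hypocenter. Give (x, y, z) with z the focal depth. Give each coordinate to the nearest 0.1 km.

Each station gives a sphere (x−x_i)² + (y−y_i)² + z² = d_i² (stations at z=0).
Subtracting the A sphere from B and C: z² cancels, leaving linear equations in x and y:
-519.4 x − 129.4 y = -49172.85
-370.0 x + 291.8 y = -54341.71
Solving: x ≈ 107.203, y ≈ -50.297 km (keep extra digits for the depth step; rounded: 107.2, -50.3).
Then from the A sphere: z² = 76.12² − (x − 138.3)² − (y + 22.1)² with x = 107.203, y = -50.297, so z ≈ 63.499 ≈ 63.5 km.

(107.2, -50.3, 63.5)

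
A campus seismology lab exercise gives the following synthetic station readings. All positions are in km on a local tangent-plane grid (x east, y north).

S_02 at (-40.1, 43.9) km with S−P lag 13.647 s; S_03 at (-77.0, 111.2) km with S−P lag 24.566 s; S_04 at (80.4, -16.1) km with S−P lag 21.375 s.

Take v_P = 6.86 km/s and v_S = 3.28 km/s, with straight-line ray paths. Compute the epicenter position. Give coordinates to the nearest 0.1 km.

Distance from S−P lag: d = Δt · v_P v_S / (v_P − v_S) = Δt · (6.86·3.28)/(6.86−3.28) ≈ 6.2851·Δt.
So d_S_02 = 85.77, d_S_03 = 154.40, d_S_04 = 134.34 km.
Circle about each station: (x + 40.1)² + (y − 43.9)² = 85.77²; (x + 77.0)² + (y − 111.2)² = 154.40²; (x − 80.4)² + (y + 16.1)² = 134.34².
Subtracting the S_02 equation from the S_03 and S_04 equations removes the quadratic terms:
-73.8 x + 134.6 y = -1723.65
241.0 x − 120.0 y = -7502.59
Solving the 2×2 system: x ≈ -51.6, y ≈ -41.1 km.

x ≈ -51.6 km, y ≈ -41.1 km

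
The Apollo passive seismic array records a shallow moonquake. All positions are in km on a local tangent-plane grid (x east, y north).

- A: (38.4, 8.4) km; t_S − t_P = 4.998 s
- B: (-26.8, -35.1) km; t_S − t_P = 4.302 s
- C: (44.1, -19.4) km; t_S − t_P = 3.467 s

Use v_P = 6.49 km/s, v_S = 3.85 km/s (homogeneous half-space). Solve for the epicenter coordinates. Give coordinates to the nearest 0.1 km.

x ≈ 13.8 km, y ≈ -32.0 km

Distance from S−P lag: d = Δt · v_P v_S / (v_P − v_S) = Δt · (6.49·3.85)/(6.49−3.85) ≈ 9.4646·Δt.
So d_A = 47.30, d_B = 40.72, d_C = 32.81 km.
Circle about each station: (x − 38.4)² + (y − 8.4)² = 47.30²; (x + 26.8)² + (y + 35.1)² = 40.72²; (x − 44.1)² + (y + 19.4)² = 32.81².
Subtracting pairs of circle equations eliminates x²+y² and gives linear equations (the radical axes):
-130.4 x − 87.0 y = 984.30
11.4 x − 55.6 y = 1936.84
Solving the 2×2 system: x ≈ 13.8, y ≈ -32.0 km.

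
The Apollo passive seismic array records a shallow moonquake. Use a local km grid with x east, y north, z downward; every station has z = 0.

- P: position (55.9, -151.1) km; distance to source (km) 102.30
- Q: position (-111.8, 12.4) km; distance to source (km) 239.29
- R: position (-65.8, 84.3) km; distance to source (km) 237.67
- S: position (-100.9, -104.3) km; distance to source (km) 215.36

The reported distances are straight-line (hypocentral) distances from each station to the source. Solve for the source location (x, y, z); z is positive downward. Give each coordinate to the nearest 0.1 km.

(108.5, -72.5, 39.0)

Each station gives a sphere (x−x_i)² + (y−y_i)² + z² = d_i² (stations at z=0).
Subtracting the P sphere from Q and R: z² cancels, leaving linear equations in x and y:
-335.4 x + 327.0 y = -60097.43
-243.4 x + 470.8 y = -60541.63
Solving: x ≈ 108.495, y ≈ -72.502 km (keep extra digits for the depth step; rounded: 108.5, -72.5).
Then from the P sphere: z² = 102.30² − (x − 55.9)² − (y + 151.1)² with x = 108.495, y = -72.502, so z ≈ 39.005 ≈ 39.0 km.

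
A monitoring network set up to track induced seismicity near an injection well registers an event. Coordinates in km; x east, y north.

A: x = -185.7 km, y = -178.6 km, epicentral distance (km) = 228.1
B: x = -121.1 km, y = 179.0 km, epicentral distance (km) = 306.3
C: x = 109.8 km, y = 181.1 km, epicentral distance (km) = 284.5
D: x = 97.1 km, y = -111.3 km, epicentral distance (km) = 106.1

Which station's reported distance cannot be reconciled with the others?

Solve using three stations at a time. Using A, B, C (subtract circle equations pairwise → linear system) gives (x, y) ≈ (24.7, -90.4).
Distances from that point to each station vs reported:
  A: calculated 228.1 vs reported 228.1 → residual 0.0 km
  B: calculated 306.3 vs reported 306.3 → residual 0.0 km
  C: calculated 284.5 vs reported 284.5 → residual 0.0 km
  D: calculated 75.4 vs reported 106.1 → residual 30.7 km
A, B, C are mutually consistent (residuals ≈ 0); D is off by 30.7 km.

D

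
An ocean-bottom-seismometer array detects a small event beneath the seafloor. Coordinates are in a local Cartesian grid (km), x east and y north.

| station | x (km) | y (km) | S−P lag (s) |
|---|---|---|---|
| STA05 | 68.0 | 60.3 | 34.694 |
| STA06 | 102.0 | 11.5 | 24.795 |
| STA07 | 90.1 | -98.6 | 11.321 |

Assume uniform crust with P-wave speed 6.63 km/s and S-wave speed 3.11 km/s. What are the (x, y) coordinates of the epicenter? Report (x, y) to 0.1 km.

150.8 km east, -125.3 km north

Distance from S−P lag: d = Δt · v_P v_S / (v_P − v_S) = Δt · (6.63·3.11)/(6.63−3.11) ≈ 5.8578·Δt.
So d_STA05 = 203.23, d_STA06 = 145.24, d_STA07 = 66.32 km.
Circle about each station: (x − 68.0)² + (y − 60.3)² = 203.23²; (x − 102.0)² + (y − 11.5)² = 145.24²; (x − 90.1)² + (y + 98.6)² = 66.32².
Subtracting the STA05 equation from the STA06 and STA07 equations removes the quadratic terms:
68.0 x − 97.6 y = 22483.94
44.2 x − 317.8 y = 46483.97
Solving the 2×2 system: x ≈ 150.8, y ≈ -125.3 km.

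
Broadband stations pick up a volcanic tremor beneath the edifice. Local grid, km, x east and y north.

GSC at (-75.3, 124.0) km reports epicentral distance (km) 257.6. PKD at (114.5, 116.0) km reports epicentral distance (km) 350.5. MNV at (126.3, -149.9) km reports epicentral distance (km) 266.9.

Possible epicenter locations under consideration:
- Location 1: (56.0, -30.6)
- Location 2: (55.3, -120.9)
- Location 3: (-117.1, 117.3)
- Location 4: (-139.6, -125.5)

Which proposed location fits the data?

Location 4

For each candidate, compare |candidate − station| to the reported distance:
Location 1: residuals GSC 54.8, PKD 192.7, MNV 128.4 → max 192.7 km
Location 2: residuals GSC 19.9, PKD 106.3, MNV 190.2 → max 190.2 km
Location 3: residuals GSC 215.3, PKD 118.9, MNV 94.5 → max 215.3 km
Location 4: residuals GSC 0.1, PKD 0.1, MNV 0.1 → max 0.1 km
Only Location 4 has all residuals ≈ 0.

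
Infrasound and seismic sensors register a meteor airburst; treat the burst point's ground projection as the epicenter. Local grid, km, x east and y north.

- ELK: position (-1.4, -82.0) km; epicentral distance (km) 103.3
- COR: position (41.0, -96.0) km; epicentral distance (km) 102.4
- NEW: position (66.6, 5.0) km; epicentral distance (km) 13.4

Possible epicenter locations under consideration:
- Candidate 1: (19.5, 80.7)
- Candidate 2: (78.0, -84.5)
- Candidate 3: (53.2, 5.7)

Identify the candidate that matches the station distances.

For each candidate, compare |candidate − station| to the reported distance:
Candidate 1: residuals ELK 60.7, COR 75.6, NEW 75.8 → max 75.8 km
Candidate 2: residuals ELK 23.9, COR 63.7, NEW 76.8 → max 76.8 km
Candidate 3: residuals ELK 0.0, COR 0.0, NEW 0.0 → max 0.0 km
Only Candidate 3 has all residuals ≈ 0.

Candidate 3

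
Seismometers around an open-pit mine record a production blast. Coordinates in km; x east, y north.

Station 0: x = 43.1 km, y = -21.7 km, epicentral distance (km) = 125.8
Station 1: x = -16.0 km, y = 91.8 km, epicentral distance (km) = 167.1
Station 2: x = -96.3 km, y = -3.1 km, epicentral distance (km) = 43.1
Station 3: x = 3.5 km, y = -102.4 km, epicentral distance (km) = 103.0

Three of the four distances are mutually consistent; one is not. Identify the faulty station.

Station 1

Solve using three stations at a time. Using Station 0, Station 2, Station 3 (subtract circle equations pairwise → linear system) gives (x, y) ≈ (-80.8, -43.3).
Distances from that point to each station vs reported:
  Station 0: calculated 125.8 vs reported 125.8 → residual 0.0 km
  Station 1: calculated 149.8 vs reported 167.1 → residual 17.3 km
  Station 2: calculated 43.1 vs reported 43.1 → residual 0.0 km
  Station 3: calculated 103.0 vs reported 103.0 → residual 0.0 km
Station 0, Station 2, Station 3 are mutually consistent (residuals ≈ 0); Station 1 is off by 17.3 km.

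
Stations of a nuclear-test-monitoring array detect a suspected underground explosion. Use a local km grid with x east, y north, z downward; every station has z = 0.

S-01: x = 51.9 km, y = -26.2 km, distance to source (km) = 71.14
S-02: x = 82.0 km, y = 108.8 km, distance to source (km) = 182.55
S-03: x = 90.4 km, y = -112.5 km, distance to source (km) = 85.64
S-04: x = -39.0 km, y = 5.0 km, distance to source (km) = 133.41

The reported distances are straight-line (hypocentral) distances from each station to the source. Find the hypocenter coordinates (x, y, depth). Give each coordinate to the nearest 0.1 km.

Each station gives a sphere (x−x_i)² + (y−y_i)² + z² = d_i² (stations at z=0).
Subtracting the S-01 sphere from S-02 and S-03: z² cancels, leaving linear equations in x and y:
60.2 x + 270.0 y = -13082.21
77.0 x − 172.6 y = 15175.05
Solving: x ≈ 58.988, y ≈ -61.605 km (keep extra digits for the depth step; rounded: 59.0, -61.6).
Then from the S-01 sphere: z² = 71.14² − (x − 51.9)² − (y + 26.2)² with x = 58.988, y = -61.605, so z ≈ 61.296 ≈ 61.3 km.
Check against S-04 (with the unrounded solution): distance 133.40 ≈ 133.41 km. ✓

(59.0, -61.6, 61.3)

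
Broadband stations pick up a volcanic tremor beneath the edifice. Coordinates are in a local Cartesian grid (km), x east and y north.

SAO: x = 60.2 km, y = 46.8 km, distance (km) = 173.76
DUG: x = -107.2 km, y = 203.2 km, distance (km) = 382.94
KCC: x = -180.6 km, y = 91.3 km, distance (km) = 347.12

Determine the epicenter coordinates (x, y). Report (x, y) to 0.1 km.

Circle about each station: (x − 60.2)² + (y − 46.8)² = 173.76²; (x + 107.2)² + (y − 203.2)² = 382.94²; (x + 180.6)² + (y − 91.3)² = 347.12².
Subtracting the SAO equation from the DUG and KCC equations removes the quadratic terms:
-334.8 x + 312.8 y = -69482.71
-481.6 x + 89.0 y = -55161.99
Solving the 2×2 system: x ≈ 91.6, y ≈ -124.1 km.

91.6 km east, -124.1 km north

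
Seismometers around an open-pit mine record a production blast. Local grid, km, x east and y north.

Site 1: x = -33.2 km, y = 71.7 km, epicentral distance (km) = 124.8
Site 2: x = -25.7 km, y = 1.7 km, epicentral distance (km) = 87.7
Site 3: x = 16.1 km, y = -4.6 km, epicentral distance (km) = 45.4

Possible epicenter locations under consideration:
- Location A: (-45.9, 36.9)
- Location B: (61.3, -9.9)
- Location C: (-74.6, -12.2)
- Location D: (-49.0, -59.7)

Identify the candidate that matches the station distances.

Location B

For each candidate, compare |candidate − station| to the reported distance:
Location A: residuals Site 1 87.8, Site 2 47.1, Site 3 29.2 → max 87.8 km
Location B: residuals Site 1 0.1, Site 2 0.1, Site 3 0.1 → max 0.1 km
Location C: residuals Site 1 31.2, Site 2 36.9, Site 3 45.6 → max 45.6 km
Location D: residuals Site 1 7.5, Site 2 22.0, Site 3 39.9 → max 39.9 km
Only Location B has all residuals ≈ 0.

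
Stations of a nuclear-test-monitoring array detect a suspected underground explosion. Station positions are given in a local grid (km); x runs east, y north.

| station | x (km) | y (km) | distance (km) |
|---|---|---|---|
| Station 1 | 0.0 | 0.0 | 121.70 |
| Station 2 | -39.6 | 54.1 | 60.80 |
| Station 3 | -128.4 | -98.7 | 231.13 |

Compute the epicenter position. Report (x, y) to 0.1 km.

(-40.1, 114.9)

Circle about each station: x² + y² = 121.70²; (x + 39.6)² + (y − 54.1)² = 60.80²; (x + 128.4)² + (y + 98.7)² = 231.13².
Subtracting the Station 1 equation from the Station 2 and Station 3 equations removes the quadratic terms:
-79.2 x + 108.2 y = 15609.22
-256.8 x − 197.4 y = -12381.94
Solving the 2×2 system: x ≈ -40.1, y ≈ 114.9 km.
Check against Station 1 (with the unrounded x, y): √(x²+y²) = 121.70 ≈ 121.70 km. ✓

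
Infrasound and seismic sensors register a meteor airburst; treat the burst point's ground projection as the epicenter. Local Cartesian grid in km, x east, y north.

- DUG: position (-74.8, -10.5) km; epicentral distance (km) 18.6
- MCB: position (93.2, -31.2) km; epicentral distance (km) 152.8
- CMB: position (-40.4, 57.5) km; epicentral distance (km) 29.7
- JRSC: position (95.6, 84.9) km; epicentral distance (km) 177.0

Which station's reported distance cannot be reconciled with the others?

CMB

Solve using three stations at a time. Using DUG, MCB, JRSC (subtract circle equations pairwise → linear system) gives (x, y) ≈ (-57.2, -4.4).
Distances from that point to each station vs reported:
  DUG: calculated 18.6 vs reported 18.6 → residual 0.0 km
  MCB: calculated 152.8 vs reported 152.8 → residual 0.0 km
  CMB: calculated 64.1 vs reported 29.7 → residual 34.4 km
  JRSC: calculated 177.0 vs reported 177.0 → residual 0.0 km
DUG, MCB, JRSC are mutually consistent (residuals ≈ 0); CMB is off by 34.4 km.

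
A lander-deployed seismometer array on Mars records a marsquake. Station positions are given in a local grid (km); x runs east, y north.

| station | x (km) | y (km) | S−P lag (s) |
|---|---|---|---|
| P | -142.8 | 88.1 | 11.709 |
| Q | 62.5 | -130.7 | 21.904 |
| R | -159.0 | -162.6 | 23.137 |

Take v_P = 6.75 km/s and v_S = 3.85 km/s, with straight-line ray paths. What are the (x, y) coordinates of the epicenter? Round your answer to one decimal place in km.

Distance from S−P lag: d = Δt · v_P v_S / (v_P − v_S) = Δt · (6.75·3.85)/(6.75−3.85) ≈ 8.9612·Δt.
So d_P = 104.93, d_Q = 196.29, d_R = 207.34 km.
Circle about each station: (x + 142.8)² + (y − 88.1)² = 104.93²; (x − 62.5)² + (y + 130.7)² = 196.29²; (x + 159.0)² + (y + 162.6)² = 207.34².
Subtracting pairs of circle equations eliminates x²+y² and gives linear equations (the radical axes):
410.6 x − 437.6 y = -34684.17
-32.4 x − 501.4 y = -8413.26
Solving the 2×2 system: x ≈ -62.3, y ≈ 20.8 km.

x ≈ -62.3 km, y ≈ 20.8 km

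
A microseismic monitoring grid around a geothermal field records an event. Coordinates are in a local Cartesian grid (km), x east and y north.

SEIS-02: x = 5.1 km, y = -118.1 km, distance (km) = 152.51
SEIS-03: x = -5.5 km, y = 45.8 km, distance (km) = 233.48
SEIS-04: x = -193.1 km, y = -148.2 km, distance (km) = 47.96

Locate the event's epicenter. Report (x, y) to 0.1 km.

Circle about each station: (x − 5.1)² + (y + 118.1)² = 152.51²; (x + 5.5)² + (y − 45.8)² = 233.48²; (x + 193.1)² + (y + 148.2)² = 47.96².
Subtracting pairs of circle equations eliminates x²+y² and gives linear equations (the radical axes):
-21.2 x + 327.8 y = -43099.34
-396.4 x − 60.2 y = 66236.37
Solving the 2×2 system: x ≈ -145.7, y ≈ -140.9 km.

x ≈ -145.7 km, y ≈ -140.9 km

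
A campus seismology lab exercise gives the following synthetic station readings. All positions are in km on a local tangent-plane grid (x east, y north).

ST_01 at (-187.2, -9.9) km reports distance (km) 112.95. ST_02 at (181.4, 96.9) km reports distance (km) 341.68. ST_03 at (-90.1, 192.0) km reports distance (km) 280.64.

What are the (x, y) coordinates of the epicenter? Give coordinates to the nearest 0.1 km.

Circle about each station: (x + 187.2)² + (y + 9.9)² = 112.95²; (x − 181.4)² + (y − 96.9)² = 341.68²; (x + 90.1)² + (y − 192.0)² = 280.64².
Subtracting pairs of circle equations eliminates x²+y² and gives linear equations (the radical axes):
737.2 x + 213.6 y = -96833.80
194.2 x + 403.8 y = -56160.95
Solving the 2×2 system: x ≈ -105.8, y ≈ -88.2 km.

-105.8 km east, -88.2 km north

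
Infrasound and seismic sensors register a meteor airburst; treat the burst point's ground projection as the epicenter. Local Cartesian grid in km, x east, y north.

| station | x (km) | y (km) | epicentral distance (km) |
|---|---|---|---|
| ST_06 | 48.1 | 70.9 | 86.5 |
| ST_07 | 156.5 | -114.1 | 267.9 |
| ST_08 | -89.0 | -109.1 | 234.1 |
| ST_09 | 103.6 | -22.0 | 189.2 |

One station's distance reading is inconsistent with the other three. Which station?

ST_07

Solve using three stations at a time. Using ST_06, ST_08, ST_09 (subtract circle equations pairwise → linear system) gives (x, y) ≈ (-25.6, 116.2).
Distances from that point to each station vs reported:
  ST_06: calculated 86.5 vs reported 86.5 → residual 0.0 km
  ST_07: calculated 293.6 vs reported 267.9 → residual 25.7 km
  ST_08: calculated 234.1 vs reported 234.1 → residual 0.0 km
  ST_09: calculated 189.2 vs reported 189.2 → residual 0.0 km
ST_06, ST_08, ST_09 are mutually consistent (residuals ≈ 0); ST_07 is off by 25.7 km.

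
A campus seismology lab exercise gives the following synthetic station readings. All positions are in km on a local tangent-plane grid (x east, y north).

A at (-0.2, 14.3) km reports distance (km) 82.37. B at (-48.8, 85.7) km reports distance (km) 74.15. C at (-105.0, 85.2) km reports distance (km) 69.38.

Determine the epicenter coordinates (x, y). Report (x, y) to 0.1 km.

x ≈ -82.4 km, y ≈ 19.6 km

Circle about each station: (x + 0.2)² + (y − 14.3)² = 82.37²; (x + 48.8)² + (y − 85.7)² = 74.15²; (x + 105.0)² + (y − 85.2)² = 69.38².
Subtracting the A equation from the B and C equations removes the quadratic terms:
-97.2 x + 142.8 y = 10807.99
-209.6 x + 141.8 y = 20050.74
Solving the 2×2 system: x ≈ -82.4, y ≈ 19.6 km.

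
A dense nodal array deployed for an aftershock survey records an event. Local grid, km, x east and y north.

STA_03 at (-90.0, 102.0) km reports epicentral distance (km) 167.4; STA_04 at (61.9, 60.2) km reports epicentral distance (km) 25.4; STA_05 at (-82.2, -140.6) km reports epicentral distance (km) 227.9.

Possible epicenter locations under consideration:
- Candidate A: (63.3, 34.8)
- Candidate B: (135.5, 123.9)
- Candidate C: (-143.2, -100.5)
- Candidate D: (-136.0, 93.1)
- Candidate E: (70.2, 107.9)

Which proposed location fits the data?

Candidate A

For each candidate, compare |candidate − station| to the reported distance:
Candidate A: residuals STA_03 0.0, STA_04 0.0, STA_05 0.0 → max 0.0 km
Candidate B: residuals STA_03 59.2, STA_04 71.9, STA_05 114.7 → max 114.7 km
Candidate C: residuals STA_03 42.0, STA_04 235.2, STA_05 154.9 → max 235.2 km
Candidate D: residuals STA_03 120.5, STA_04 175.2, STA_05 11.9 → max 175.2 km
Candidate E: residuals STA_03 7.1, STA_04 23.0, STA_05 63.6 → max 63.6 km
Only Candidate A has all residuals ≈ 0.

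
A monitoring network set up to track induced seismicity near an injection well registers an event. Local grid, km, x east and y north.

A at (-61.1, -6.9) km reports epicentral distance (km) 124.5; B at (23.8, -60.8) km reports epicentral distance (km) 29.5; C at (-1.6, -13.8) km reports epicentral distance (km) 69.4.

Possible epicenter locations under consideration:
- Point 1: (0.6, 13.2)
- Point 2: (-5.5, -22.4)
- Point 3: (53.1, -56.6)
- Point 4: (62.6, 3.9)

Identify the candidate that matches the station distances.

For each candidate, compare |candidate − station| to the reported distance:
Point 1: residuals A 59.6, B 48.1, C 42.3 → max 59.6 km
Point 2: residuals A 66.8, B 18.8, C 60.0 → max 66.8 km
Point 3: residuals A 0.0, B 0.1, C 0.1 → max 0.1 km
Point 4: residuals A 0.3, B 45.9, C 2.8 → max 45.9 km
Only Point 3 has all residuals ≈ 0.

Point 3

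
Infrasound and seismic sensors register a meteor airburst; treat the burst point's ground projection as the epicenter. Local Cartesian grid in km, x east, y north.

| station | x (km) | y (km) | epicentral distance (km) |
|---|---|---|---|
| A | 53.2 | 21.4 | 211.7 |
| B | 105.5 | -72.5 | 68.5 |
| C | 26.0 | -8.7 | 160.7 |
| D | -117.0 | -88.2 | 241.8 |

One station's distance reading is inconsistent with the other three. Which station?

Solve using three stations at a time. Using B, C, D (subtract circle equations pairwise → linear system) gives (x, y) ≈ (119.3, -139.5).
Distances from that point to each station vs reported:
  A: calculated 174.0 vs reported 211.7 → residual 37.7 km
  B: calculated 68.4 vs reported 68.5 → residual 0.1 km
  C: calculated 160.7 vs reported 160.7 → residual 0.0 km
  D: calculated 241.8 vs reported 241.8 → residual 0.0 km
B, C, D are mutually consistent (residuals ≈ 0); A is off by 37.7 km.

A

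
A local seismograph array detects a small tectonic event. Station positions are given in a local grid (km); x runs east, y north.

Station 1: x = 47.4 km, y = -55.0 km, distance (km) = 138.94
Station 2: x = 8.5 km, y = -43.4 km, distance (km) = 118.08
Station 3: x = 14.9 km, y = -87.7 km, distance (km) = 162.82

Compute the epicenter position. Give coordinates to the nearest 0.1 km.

Circle about each station: (x − 47.4)² + (y + 55.0)² = 138.94²; (x − 8.5)² + (y + 43.4)² = 118.08²; (x − 14.9)² + (y + 87.7)² = 162.82².
Subtracting the Station 1 equation from the Station 2 and Station 3 equations removes the quadratic terms:
-77.8 x + 23.2 y = 2045.49
-65.0 x − 65.4 y = -4564.49
Solving the 2×2 system: x ≈ -4.2, y ≈ 74.0 km.
Check against Station 1 (with the unrounded x, y): √((x − 47.4)²+(y + 55.0)²) = 138.94 ≈ 138.94 km. ✓

(-4.2, 74.0)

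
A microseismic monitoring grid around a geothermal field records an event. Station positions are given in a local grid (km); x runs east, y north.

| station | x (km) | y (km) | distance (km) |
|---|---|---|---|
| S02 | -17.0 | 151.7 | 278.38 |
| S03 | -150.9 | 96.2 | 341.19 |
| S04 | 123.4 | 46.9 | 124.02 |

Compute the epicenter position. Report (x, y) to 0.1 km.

(144.0, -75.4)

Circle about each station: (x + 17.0)² + (y − 151.7)² = 278.38²; (x + 150.9)² + (y − 96.2)² = 341.19²; (x − 123.4)² + (y − 46.9)² = 124.02².
Subtracting pairs of circle equations eliminates x²+y² and gives linear equations (the radical axes):
-267.8 x − 111.0 y = -30191.83
280.8 x − 209.6 y = 56239.74
Solving the 2×2 system: x ≈ 144.0, y ≈ -75.4 km.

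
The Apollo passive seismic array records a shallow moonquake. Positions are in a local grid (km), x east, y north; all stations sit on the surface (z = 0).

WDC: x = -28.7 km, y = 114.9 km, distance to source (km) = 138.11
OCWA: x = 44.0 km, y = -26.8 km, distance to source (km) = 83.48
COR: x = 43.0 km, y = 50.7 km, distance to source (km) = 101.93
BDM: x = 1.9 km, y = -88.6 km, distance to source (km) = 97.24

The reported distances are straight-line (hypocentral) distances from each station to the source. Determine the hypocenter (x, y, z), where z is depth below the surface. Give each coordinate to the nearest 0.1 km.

(-16.2, -10.9, 55.6)

Each station gives a sphere (x−x_i)² + (y−y_i)² + z² = d_i² (stations at z=0).
Subtracting the WDC sphere from OCWA and COR: z² cancels, leaving linear equations in x and y:
145.4 x − 283.4 y = 734.00
143.4 x − 128.4 y = -921.56
Solving: x ≈ -16.177, y ≈ -10.890 km (keep extra digits for the depth step; rounded: -16.2, -10.9).
Then from the WDC sphere: z² = 138.11² − (x + 28.7)² − (y − 114.9)² with x = -16.177, y = -10.890, so z ≈ 55.628 ≈ 55.6 km.
Check against BDM (with the unrounded solution): distance 97.26 ≈ 97.24 km. ✓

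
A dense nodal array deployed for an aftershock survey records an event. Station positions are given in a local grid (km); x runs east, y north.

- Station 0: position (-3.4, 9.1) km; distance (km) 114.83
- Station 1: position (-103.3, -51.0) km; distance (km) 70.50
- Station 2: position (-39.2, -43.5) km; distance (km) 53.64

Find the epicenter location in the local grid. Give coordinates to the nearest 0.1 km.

(-49.2, -96.2)

Circle about each station: (x + 3.4)² + (y − 9.1)² = 114.83²; (x + 103.3)² + (y + 51.0)² = 70.50²; (x + 39.2)² + (y + 43.5)² = 53.64².
Subtracting pairs of circle equations eliminates x²+y² and gives linear equations (the radical axes):
-199.8 x − 120.2 y = 21393.20
-71.6 x − 105.2 y = 13643.20
Solving the 2×2 system: x ≈ -49.2, y ≈ -96.2 km.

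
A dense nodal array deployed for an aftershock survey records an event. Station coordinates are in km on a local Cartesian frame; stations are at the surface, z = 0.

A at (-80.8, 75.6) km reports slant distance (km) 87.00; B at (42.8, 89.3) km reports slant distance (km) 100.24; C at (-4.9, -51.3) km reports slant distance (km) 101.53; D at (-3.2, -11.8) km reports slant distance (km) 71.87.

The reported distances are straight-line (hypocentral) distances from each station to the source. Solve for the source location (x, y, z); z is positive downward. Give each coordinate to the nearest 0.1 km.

Each station gives a sphere (x−x_i)² + (y−y_i)² + z² = d_i² (stations at z=0).
Subtracting the A sphere from B and C: z² cancels, leaving linear equations in x and y:
247.2 x + 27.4 y = -4916.73
151.8 x − 253.8 y = -12327.64
Solving: x ≈ -23.702, y ≈ 34.396 km (keep extra digits for the depth step; rounded: -23.7, 34.4).
Then from the A sphere: z² = 87.00² − (x + 80.8)² − (y − 75.6)² with x = -23.702, y = 34.396, so z ≈ 51.098 ≈ 51.1 km.

x ≈ -23.7 km, y ≈ 34.4 km, depth ≈ 51.1 km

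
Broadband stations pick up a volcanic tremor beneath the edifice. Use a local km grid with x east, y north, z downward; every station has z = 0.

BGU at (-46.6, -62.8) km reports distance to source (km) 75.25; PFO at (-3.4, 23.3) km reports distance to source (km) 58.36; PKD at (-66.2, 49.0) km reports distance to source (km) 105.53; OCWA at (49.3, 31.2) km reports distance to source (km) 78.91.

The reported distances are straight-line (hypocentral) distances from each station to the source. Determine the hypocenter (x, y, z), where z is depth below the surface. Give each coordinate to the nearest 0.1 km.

Each station gives a sphere (x−x_i)² + (y−y_i)² + z² = d_i² (stations at z=0).
Subtracting the BGU sphere from PFO and PKD: z² cancels, leaving linear equations in x and y:
86.4 x + 172.2 y = -3304.28
-39.2 x + 223.6 y = -4805.98
Solving: x ≈ 3.405, y ≈ -20.897 km (keep extra digits for the depth step; rounded: 3.4, -20.9).
Then from the BGU sphere: z² = 75.25² − (x + 46.6)² − (y + 62.8)² with x = 3.405, y = -20.897, so z ≈ 37.499 ≈ 37.5 km.
Check against OCWA (with the unrounded solution): distance 78.91 ≈ 78.91 km. ✓

(3.4, -20.9, 37.5)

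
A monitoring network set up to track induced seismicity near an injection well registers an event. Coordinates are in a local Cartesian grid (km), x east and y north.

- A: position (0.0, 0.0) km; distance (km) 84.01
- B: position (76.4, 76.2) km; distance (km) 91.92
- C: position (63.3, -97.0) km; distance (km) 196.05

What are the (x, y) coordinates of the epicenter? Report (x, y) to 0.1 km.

(-15.3, 82.6)

Circle about each station: x² + y² = 84.01²; (x − 76.4)² + (y − 76.2)² = 91.92²; (x − 63.3)² + (y + 97.0)² = 196.05².
Subtracting the A equation from the B and C equations removes the quadratic terms:
152.8 x + 152.4 y = 10251.79
126.6 x − 194.0 y = -17962.03
Solving the 2×2 system: x ≈ -15.3, y ≈ 82.6 km.
Check against A (with the unrounded x, y): √(x²+y²) = 84.01 ≈ 84.01 km. ✓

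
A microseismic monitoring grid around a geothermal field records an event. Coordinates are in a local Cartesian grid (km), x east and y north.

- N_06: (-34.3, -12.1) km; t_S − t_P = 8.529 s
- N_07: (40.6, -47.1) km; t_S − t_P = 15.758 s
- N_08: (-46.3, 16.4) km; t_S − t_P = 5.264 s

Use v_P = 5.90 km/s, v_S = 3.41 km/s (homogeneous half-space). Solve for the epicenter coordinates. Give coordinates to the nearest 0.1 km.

x ≈ -33.0 km, y ≈ 56.8 km

Distance from S−P lag: d = Δt · v_P v_S / (v_P − v_S) = Δt · (5.90·3.41)/(5.90−3.41) ≈ 8.0799·Δt.
So d_N_06 = 68.91, d_N_07 = 127.32, d_N_08 = 42.53 km.
Circle about each station: (x + 34.3)² + (y + 12.1)² = 68.91²; (x − 40.6)² + (y + 47.1)² = 127.32²; (x + 46.3)² + (y − 16.4)² = 42.53².
Subtracting pairs of circle equations eliminates x²+y² and gives linear equations (the radical axes):
149.8 x − 70.0 y = -8917.92
-24.0 x + 57.0 y = 4029.54
Solving the 2×2 system: x ≈ -33.0, y ≈ 56.8 km.
Check against N_06 (with the unrounded x, y): √((x + 34.3)²+(y + 12.1)²) = 68.92 ≈ 68.91 km. ✓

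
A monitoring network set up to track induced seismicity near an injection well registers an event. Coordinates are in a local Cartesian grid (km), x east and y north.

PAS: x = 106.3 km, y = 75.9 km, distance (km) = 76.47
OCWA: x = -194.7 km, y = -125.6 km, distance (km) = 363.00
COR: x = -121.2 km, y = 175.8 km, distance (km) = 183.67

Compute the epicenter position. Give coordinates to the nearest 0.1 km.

Circle about each station: (x − 106.3)² + (y − 75.9)² = 76.47²; (x + 194.7)² + (y + 125.6)² = 363.00²; (x + 121.2)² + (y − 175.8)² = 183.67².
Subtracting the PAS equation from the OCWA and COR equations removes the quadratic terms:
-602.0 x − 403.0 y = -89298.39
-455.0 x + 199.8 y = 647.57
Solving the 2×2 system: x ≈ 57.9, y ≈ 135.1 km.
Check against PAS (with the unrounded x, y): √((x − 106.3)²+(y − 75.9)²) = 76.46 ≈ 76.47 km. ✓

(57.9, 135.1)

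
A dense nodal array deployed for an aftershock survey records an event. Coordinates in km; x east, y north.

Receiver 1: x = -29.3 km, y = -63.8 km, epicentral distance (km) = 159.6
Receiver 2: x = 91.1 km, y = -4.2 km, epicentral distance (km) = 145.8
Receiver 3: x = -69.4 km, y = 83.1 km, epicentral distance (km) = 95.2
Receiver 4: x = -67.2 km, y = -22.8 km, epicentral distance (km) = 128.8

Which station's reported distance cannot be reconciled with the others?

Solve using three stations at a time. Using Receiver 1, Receiver 2, Receiver 4 (subtract circle equations pairwise → linear system) gives (x, y) ≈ (-15.6, 95.2).
Distances from that point to each station vs reported:
  Receiver 1: calculated 159.6 vs reported 159.6 → residual 0.0 km
  Receiver 2: calculated 145.8 vs reported 145.8 → residual 0.0 km
  Receiver 3: calculated 55.2 vs reported 95.2 → residual 40.0 km
  Receiver 4: calculated 128.8 vs reported 128.8 → residual 0.0 km
Receiver 1, Receiver 2, Receiver 4 are mutually consistent (residuals ≈ 0); Receiver 3 is off by 40.0 km.

Receiver 3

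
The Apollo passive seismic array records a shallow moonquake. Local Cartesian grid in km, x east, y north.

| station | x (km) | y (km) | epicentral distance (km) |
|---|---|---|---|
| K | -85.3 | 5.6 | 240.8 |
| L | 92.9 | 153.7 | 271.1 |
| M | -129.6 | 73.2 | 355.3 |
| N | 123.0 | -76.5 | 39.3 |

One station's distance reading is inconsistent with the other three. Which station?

Solve using three stations at a time. Using K, L, N (subtract circle equations pairwise → linear system) gives (x, y) ≈ (122.7, -115.8).
Distances from that point to each station vs reported:
  K: calculated 240.8 vs reported 240.8 → residual 0.0 km
  L: calculated 271.1 vs reported 271.1 → residual 0.0 km
  M: calculated 315.2 vs reported 355.3 → residual 40.1 km
  N: calculated 39.3 vs reported 39.3 → residual 0.0 km
K, L, N are mutually consistent (residuals ≈ 0); M is off by 40.1 km.

M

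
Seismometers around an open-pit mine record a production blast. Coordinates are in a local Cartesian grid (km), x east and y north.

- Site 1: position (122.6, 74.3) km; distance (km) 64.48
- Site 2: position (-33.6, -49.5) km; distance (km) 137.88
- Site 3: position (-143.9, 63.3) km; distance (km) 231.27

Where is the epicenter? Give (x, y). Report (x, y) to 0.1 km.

Circle about each station: (x − 122.6)² + (y − 74.3)² = 64.48²; (x + 33.6)² + (y + 49.5)² = 137.88²; (x + 143.9)² + (y − 63.3)² = 231.27².
Subtracting the Site 1 equation from the Site 2 and Site 3 equations removes the quadratic terms:
-312.4 x − 247.6 y = -31825.26
-533.0 x − 22.0 y = -45165.29
Solving the 2×2 system: x ≈ 83.8, y ≈ 22.8 km.
Check against Site 1 (with the unrounded x, y): √((x − 122.6)²+(y − 74.3)²) = 64.48 ≈ 64.48 km. ✓

(83.8, 22.8)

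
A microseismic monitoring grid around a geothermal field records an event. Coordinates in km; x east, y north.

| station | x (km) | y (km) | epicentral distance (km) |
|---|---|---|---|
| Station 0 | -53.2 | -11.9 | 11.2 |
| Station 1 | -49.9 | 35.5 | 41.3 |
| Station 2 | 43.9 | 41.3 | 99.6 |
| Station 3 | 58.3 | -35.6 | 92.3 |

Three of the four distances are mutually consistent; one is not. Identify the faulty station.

Station 3

Solve using three stations at a time. Using Station 0, Station 1, Station 2 (subtract circle equations pairwise → linear system) gives (x, y) ≈ (-44.1, -5.4).
Distances from that point to each station vs reported:
  Station 0: calculated 11.2 vs reported 11.2 → residual 0.0 km
  Station 1: calculated 41.3 vs reported 41.3 → residual 0.0 km
  Station 2: calculated 99.6 vs reported 99.6 → residual 0.0 km
  Station 3: calculated 106.7 vs reported 92.3 → residual 14.4 km
Station 0, Station 1, Station 2 are mutually consistent (residuals ≈ 0); Station 3 is off by 14.4 km.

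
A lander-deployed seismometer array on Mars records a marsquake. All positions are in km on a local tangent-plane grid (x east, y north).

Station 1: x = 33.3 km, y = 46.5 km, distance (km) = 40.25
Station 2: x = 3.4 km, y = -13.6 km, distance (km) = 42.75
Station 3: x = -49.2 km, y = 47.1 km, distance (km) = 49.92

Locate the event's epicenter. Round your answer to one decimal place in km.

Circle about each station: (x − 33.3)² + (y − 46.5)² = 40.25²; (x − 3.4)² + (y + 13.6)² = 42.75²; (x + 49.2)² + (y − 47.1)² = 49.92².
Subtracting pairs of circle equations eliminates x²+y² and gives linear equations (the radical axes):
-59.8 x − 120.2 y = -3282.12
-165.0 x + 1.2 y = 495.97
Solving the 2×2 system: x ≈ -2.8, y ≈ 28.7 km.

x ≈ -2.8 km, y ≈ 28.7 km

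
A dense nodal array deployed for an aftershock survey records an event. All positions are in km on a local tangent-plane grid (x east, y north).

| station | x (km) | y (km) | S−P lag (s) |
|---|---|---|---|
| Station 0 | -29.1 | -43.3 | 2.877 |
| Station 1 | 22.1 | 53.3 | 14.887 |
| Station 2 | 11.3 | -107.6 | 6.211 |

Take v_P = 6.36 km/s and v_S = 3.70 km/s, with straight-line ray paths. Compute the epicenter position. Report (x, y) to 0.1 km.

(-27.5, -68.7)

Distance from S−P lag: d = Δt · v_P v_S / (v_P − v_S) = Δt · (6.36·3.70)/(6.36−3.70) ≈ 8.8466·Δt.
So d_Station 0 = 25.45, d_Station 1 = 131.70, d_Station 2 = 54.95 km.
Circle about each station: (x + 29.1)² + (y + 43.3)² = 25.45²; (x − 22.1)² + (y − 53.3)² = 131.70²; (x − 11.3)² + (y + 107.6)² = 54.95².
Subtracting pairs of circle equations eliminates x²+y² and gives linear equations (the radical axes):
102.4 x + 193.2 y = -16089.59
80.8 x − 128.6 y = 6611.95
Solving the 2×2 system: x ≈ -27.5, y ≈ -68.7 km.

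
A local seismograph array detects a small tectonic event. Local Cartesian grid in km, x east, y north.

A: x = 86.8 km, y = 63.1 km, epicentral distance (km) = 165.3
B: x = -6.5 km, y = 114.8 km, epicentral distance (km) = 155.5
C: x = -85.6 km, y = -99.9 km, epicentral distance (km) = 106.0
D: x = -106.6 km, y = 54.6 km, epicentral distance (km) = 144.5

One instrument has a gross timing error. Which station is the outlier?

Solve using three stations at a time. Using B, C, D (subtract circle equations pairwise → linear system) gives (x, y) ≈ (2.3, -40.5).
Distances from that point to each station vs reported:
  A: calculated 133.7 vs reported 165.3 → residual 31.6 km
  B: calculated 155.5 vs reported 155.5 → residual 0.0 km
  C: calculated 106.1 vs reported 106.0 → residual 0.1 km
  D: calculated 144.5 vs reported 144.5 → residual 0.0 km
B, C, D are mutually consistent (residuals ≈ 0); A is off by 31.6 km.

A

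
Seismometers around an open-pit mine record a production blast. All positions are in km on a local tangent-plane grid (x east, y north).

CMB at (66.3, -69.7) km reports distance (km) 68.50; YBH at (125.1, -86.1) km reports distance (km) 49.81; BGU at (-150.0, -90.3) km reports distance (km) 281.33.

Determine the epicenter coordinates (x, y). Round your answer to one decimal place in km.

126.1 km east, -36.3 km north

Circle about each station: (x − 66.3)² + (y + 69.7)² = 68.50²; (x − 125.1)² + (y + 86.1)² = 49.81²; (x + 150.0)² + (y + 90.3)² = 281.33².
Subtracting the CMB equation from the YBH and BGU equations removes the quadratic terms:
117.6 x − 32.8 y = 16020.65
-432.6 x − 41.2 y = -53054.01
Solving the 2×2 system: x ≈ 126.1, y ≈ -36.3 km.
Check against CMB (with the unrounded x, y): √((x − 66.3)²+(y + 69.7)²) = 68.48 ≈ 68.50 km. ✓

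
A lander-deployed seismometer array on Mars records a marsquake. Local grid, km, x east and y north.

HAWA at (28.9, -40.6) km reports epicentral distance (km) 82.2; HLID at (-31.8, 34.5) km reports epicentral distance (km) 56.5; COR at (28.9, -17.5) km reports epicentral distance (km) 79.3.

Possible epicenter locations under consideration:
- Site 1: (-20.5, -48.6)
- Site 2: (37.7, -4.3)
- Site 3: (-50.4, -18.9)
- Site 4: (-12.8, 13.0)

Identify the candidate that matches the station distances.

Site 3

For each candidate, compare |candidate − station| to the reported distance:
Site 1: residuals HAWA 32.2, HLID 27.4, COR 20.9 → max 32.2 km
Site 2: residuals HAWA 44.8, HLID 23.1, COR 63.4 → max 63.4 km
Site 3: residuals HAWA 0.0, HLID 0.0, COR 0.0 → max 0.0 km
Site 4: residuals HAWA 14.3, HLID 27.8, COR 27.6 → max 27.8 km
Only Site 3 has all residuals ≈ 0.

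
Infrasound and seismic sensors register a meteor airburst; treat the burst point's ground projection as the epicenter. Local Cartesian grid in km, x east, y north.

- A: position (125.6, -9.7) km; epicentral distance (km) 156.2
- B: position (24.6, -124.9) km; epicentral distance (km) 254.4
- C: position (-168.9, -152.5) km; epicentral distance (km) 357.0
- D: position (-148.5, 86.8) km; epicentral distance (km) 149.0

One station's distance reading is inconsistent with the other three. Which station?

D

Solve using three stations at a time. Using A, B, C (subtract circle equations pairwise → linear system) gives (x, y) ≈ (51.9, 128.0).
Distances from that point to each station vs reported:
  A: calculated 156.2 vs reported 156.2 → residual 0.0 km
  B: calculated 254.4 vs reported 254.4 → residual 0.0 km
  C: calculated 357.0 vs reported 357.0 → residual 0.0 km
  D: calculated 204.6 vs reported 149.0 → residual 55.6 km
A, B, C are mutually consistent (residuals ≈ 0); D is off by 55.6 km.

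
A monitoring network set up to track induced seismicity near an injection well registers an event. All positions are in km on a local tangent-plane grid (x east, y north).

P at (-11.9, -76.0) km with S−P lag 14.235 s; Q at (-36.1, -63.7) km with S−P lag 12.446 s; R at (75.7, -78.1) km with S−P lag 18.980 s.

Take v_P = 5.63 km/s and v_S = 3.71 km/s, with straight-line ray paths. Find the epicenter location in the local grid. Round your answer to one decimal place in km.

(-71.1, 67.1)

Distance from S−P lag: d = Δt · v_P v_S / (v_P − v_S) = Δt · (5.63·3.71)/(5.63−3.71) ≈ 10.8788·Δt.
So d_P = 154.86, d_Q = 135.40, d_R = 206.48 km.
Circle about each station: (x + 11.9)² + (y + 76.0)² = 154.86²; (x + 36.1)² + (y + 63.7)² = 135.40²; (x − 75.7)² + (y + 78.1)² = 206.48².
Subtracting the P equation from the Q and R equations removes the quadratic terms:
-48.4 x + 24.6 y = 5091.75
175.2 x − 4.2 y = -12739.88
Solving the 2×2 system: x ≈ -71.1, y ≈ 67.1 km.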